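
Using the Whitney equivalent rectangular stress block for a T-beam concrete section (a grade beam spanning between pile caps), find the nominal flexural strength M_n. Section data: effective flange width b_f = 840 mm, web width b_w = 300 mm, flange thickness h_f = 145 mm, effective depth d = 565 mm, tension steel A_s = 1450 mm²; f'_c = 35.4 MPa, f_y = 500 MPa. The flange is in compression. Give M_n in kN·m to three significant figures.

Tension: T = A_s f_y = 1450 × 500 = 725000 N.
Try a within the flange: a = T/(0.85 f'_c b_f) = 725000/(0.85 × 35.4 × 840) = 28.68 mm.
Since a = 28.68 ≤ h_f = 145 mm, the stress block lies entirely in the flange; analyse as a rectangular beam of width b_f.
M_n = T(d − a/2) = 725000 × (565 − 14.34) = 399.23 × 10⁶ N·mm.
M_n = 399.23 kN·m.

M_n ≈ 399 kN·m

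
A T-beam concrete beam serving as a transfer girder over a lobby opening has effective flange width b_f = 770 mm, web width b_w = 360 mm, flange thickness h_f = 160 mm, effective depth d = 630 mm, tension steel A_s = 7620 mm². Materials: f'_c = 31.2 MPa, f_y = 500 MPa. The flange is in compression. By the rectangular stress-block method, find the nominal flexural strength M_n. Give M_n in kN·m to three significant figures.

M_n ≈ 2040 kN·m

Tension: T = A_s f_y = 7620 × 500 = 3810000 N.
Try a within the flange: a = T/(0.85 f'_c b_f) = 3810000/(0.85 × 31.2 × 770) = 186.58 mm.
a = 186.58 > h_f = 160 mm: the block extends into the web. Split into flange-overhang and web parts.
C_f = 0.85 f'_c (b_f − b_w) h_f = 0.85 × 31.2 × (770 − 360) × 160 = 1739712 N.
Remaining web compression depth: a_w = (T − C_f)/(0.85 f'_c b_w) = (3810000 − 1739712)/(0.85 × 31.2 × 360) = 216.85 mm.
M_n = C_f(d − h_f/2) + (T − C_f)(d − a_w/2) = 1739712 × (630 − 80) + 2070288 × (630 − 108.425) = 956.84 + 1079.81 = 2036.65 × 10⁶ N·mm.
M_n = 2036.65 kN·m.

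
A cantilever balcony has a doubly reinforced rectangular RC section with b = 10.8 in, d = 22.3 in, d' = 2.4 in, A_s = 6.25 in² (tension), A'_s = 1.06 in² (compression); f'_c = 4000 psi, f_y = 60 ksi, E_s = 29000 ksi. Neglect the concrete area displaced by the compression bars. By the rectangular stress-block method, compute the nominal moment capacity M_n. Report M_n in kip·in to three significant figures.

M_n ≈ 6890 kip·in

Assume both steels yield.
a = (A_s − A'_s) f_y/(0.85 f'_c b) = (6.25 − 1.06) × 60/(0.85 × 4 × 10.8) = 8.480 in.
c = a/β₁ = 8.480/0.85 = 9.976 in; ε'_s = 0.003(c − d')/c = 0.0023 ≥ ε_y = 0.0021, so the compression steel yields.
M_n = (A_s − A'_s) f_y (d − a/2) + A'_s f_y (d − d') = 311.4 × (22.3 − 4.24) + 63.6 × (22.3 − 2.4) = 5623.9 + 1265.6 = 6889.5 kip·in.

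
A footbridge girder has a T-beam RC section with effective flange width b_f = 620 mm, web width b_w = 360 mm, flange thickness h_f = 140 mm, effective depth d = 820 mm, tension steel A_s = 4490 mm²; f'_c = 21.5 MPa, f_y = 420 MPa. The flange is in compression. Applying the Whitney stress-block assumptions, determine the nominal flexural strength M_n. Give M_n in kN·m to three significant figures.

M_n ≈ 1390 kN·m

Tension: T = A_s f_y = 4490 × 420 = 1885800 N.
Try a within the flange: a = T/(0.85 f'_c b_f) = 1885800/(0.85 × 21.5 × 620) = 166.44 mm.
a = 166.44 > h_f = 140 mm: the block extends into the web. Split into flange-overhang and web parts.
C_f = 0.85 f'_c (b_f − b_w) h_f = 0.85 × 21.5 × (620 − 360) × 140 = 665210 N.
Remaining web compression depth: a_w = (T − C_f)/(0.85 f'_c b_w) = (1885800 − 665210)/(0.85 × 21.5 × 360) = 185.53 mm.
M_n = C_f(d − h_f/2) + (T − C_f)(d − a_w/2) = 665210 × (820 − 70) + 1220590 × (820 − 92.765) = 498.91 + 887.66 = 1386.57 × 10⁶ N·mm.
M_n = 1386.57 kN·m.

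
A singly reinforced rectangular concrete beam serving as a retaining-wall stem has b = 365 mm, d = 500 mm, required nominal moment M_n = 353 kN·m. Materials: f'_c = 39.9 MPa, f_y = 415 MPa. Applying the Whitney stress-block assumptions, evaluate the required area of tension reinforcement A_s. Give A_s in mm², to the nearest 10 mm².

With M_n = 0.85 f'_c a b (d − a/2), solve the quadratic for a:
a = d − √(d² − 2M_n/(0.85 f'_c b)) = 500 − √(500² − 2 × 353×10⁶/(0.85 × 39.9 × 365)) = 60.72 mm.
A_s = 0.85 f'_c a b / f_y = 0.85 × 39.9 × 60.72 × 365 / 415 = 1811.2 mm².

A_s ≈ 1810 mm²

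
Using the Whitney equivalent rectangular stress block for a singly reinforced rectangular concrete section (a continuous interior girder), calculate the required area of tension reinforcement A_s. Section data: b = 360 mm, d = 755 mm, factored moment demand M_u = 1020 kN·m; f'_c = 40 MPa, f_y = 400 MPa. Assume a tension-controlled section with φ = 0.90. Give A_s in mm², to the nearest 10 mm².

A_s ≈ 4120 mm²

M_n = M_u/φ = 1020/0.90 = 1133.33 kN·m.
With M_n = 0.85 f'_c a b (d − a/2), solve the quadratic for a:
a = d − √(d² − 2M_n/(0.85 f'_c b)) = 755 − √(755² − 2 × 1133.33×10⁶/(0.85 × 40 × 360)) = 134.64 mm.
A_s = 0.85 f'_c a b / f_y = 0.85 × 40 × 134.64 × 360 / 400 = 4120.0 mm².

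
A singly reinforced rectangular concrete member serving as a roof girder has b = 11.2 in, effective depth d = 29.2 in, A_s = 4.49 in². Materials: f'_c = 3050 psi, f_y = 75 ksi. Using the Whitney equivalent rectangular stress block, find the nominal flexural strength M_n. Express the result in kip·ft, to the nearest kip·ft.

M_n ≈ 657 kip·ft

T = A_s f_y = 4.49 × 75 = 336.75 kips.
a = T/(0.85 f'_c b) = 336.75/(0.85 × 3.05 × 11.2) = 11.598 in.
M_n = T(d − a/2) = 336.75 × (29.2 − 5.799) = 7880.3 kip·in = 7880.3/12 = 656.69 kip·ft.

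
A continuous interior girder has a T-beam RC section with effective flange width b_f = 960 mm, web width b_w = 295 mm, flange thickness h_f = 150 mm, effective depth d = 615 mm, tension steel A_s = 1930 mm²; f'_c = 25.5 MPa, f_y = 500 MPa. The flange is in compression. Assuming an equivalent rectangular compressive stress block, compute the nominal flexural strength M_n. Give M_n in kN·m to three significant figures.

M_n ≈ 571 kN·m

Tension: T = A_s f_y = 1930 × 500 = 965000 N.
Try a within the flange: a = T/(0.85 f'_c b_f) = 965000/(0.85 × 25.5 × 960) = 46.38 mm.
Since a = 46.38 ≤ h_f = 150 mm, the stress block lies entirely in the flange; analyse as a rectangular beam of width b_f.
M_n = T(d − a/2) = 965000 × (615 − 23.19) = 571.10 × 10⁶ N·mm.
M_n = 571.10 kN·m.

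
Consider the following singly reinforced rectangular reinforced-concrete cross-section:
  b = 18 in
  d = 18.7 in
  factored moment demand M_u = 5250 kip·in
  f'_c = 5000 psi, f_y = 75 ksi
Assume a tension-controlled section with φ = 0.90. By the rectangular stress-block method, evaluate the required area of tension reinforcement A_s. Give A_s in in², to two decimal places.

M_n = M_u/φ = 5250/0.90 = 5833.33 kip·in.
From M_n = 0.85 f'_c a b (d − a/2):
a = d − √(d² − 2M_n/(0.85 f'_c b)) = 18.7 − √(18.7² − 2 × 5833.33/(0.85 × 5 × 18)) = 4.658 in.
A_s = 0.85 f'_c a b / f_y = 0.85 × 5 × 4.658 × 18 / 75 = 4.751 in².

A_s ≈ 4.75 in²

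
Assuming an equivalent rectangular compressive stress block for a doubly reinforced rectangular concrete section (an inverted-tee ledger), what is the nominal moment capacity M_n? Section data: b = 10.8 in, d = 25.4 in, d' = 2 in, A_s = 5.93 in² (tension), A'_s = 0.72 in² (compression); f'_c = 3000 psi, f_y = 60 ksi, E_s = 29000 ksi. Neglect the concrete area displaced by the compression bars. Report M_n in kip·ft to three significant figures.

M_n ≈ 598 kip·ft

Assume both steels yield.
a = (A_s − A'_s) f_y/(0.85 f'_c b) = (5.93 − 0.72) × 60/(0.85 × 3 × 10.8) = 11.351 in.
c = a/β₁ = 11.351/0.85 = 13.354 in; ε'_s = 0.003(c − d')/c = 0.0026 ≥ ε_y = 0.0021, so the compression steel yields.
M_n = (A_s − A'_s) f_y (d − a/2) + A'_s f_y (d − d') = 312.6 × (25.4 − 5.6755) + 43.2 × (25.4 − 2) = 6165.9 + 1010.9 = 7176.8 kip·in = 7176.8/12 = 598.07 kip·ft.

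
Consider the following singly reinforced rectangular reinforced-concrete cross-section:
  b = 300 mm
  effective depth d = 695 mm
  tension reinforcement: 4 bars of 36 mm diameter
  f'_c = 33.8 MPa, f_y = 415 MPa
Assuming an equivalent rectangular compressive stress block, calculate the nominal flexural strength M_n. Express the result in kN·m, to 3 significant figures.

A_s = 4 × 1018 = 4072 mm².
T = A_s f_y = 4072 × 415 = 1689880 N = 1689.88 kN.
From C = T: a = T/(0.85 f'_c b) = 1689880/(0.85 × 33.8 × 300) = 196.06 mm.
M_n = T(d − a/2) = 1689.88 kN × (695 − 98.03) mm = 1008.81 kN·m.

M_n ≈ 1010 kN·m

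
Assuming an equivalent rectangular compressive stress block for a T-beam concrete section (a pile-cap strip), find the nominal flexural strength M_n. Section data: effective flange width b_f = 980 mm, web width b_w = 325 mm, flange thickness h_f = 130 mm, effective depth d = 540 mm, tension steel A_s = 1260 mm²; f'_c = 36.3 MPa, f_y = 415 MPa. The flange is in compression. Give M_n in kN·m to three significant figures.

M_n ≈ 278 kN·m

Tension: T = A_s f_y = 1260 × 415 = 522900 N.
Try a within the flange: a = T/(0.85 f'_c b_f) = 522900/(0.85 × 36.3 × 980) = 17.29 mm.
Since a = 17.29 ≤ h_f = 130 mm, the stress block lies entirely in the flange; analyse as a rectangular beam of width b_f.
M_n = T(d − a/2) = 522900 × (540 − 8.645) = 277.85 × 10⁶ N·mm.
M_n = 277.85 kN·m.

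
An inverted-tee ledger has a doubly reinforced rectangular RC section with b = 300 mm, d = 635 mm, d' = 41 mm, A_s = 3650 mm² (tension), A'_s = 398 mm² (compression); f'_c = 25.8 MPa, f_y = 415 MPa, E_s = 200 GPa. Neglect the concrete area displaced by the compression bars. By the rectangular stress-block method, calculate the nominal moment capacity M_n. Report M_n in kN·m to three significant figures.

M_n ≈ 817 kN·m

Assume both tension and compression steel yield.
Net tension couple steel: A_s − A'_s = 3252 mm².
a = (A_s − A'_s) f_y / (0.85 f'_c b) = 1349580/(0.85 × 25.8 × 300) = 205.13 mm.
c = a/β₁ = 205.13/0.85 = 241.33 mm; ε'_s = 0.003(c − d')/c = 0.0025 ≥ f_y/E_s = 0.0021, so compression steel does yield.
M_n = (A_s − A'_s) f_y (d − a/2) + A'_s f_y (d − d') = [1349580 × (635 − 102.565) + 165170 × (635 − 41)] × 10⁻⁶ = 718.56 + 98.11 = 816.67 kN·m.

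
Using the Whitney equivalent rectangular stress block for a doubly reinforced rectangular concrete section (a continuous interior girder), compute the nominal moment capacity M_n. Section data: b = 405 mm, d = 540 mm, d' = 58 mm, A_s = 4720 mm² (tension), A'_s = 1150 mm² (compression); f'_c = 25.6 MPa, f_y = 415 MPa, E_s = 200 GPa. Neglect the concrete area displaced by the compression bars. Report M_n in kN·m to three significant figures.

M_n ≈ 906 kN·m

Assume both tension and compression steel yield.
Net tension couple steel: A_s − A'_s = 3570 mm².
a = (A_s − A'_s) f_y / (0.85 f'_c b) = 1481550/(0.85 × 25.6 × 405) = 168.11 mm.
c = a/β₁ = 168.11/0.85 = 197.78 mm; ε'_s = 0.003(c − d')/c = 0.0021 ≥ f_y/E_s = 0.0021, so compression steel does yield.
M_n = (A_s − A'_s) f_y (d − a/2) + A'_s f_y (d − d') = [1481550 × (540 − 84.055) + 477250 × (540 − 58)] × 10⁻⁶ = 675.51 + 230.03 = 905.54 kN·m.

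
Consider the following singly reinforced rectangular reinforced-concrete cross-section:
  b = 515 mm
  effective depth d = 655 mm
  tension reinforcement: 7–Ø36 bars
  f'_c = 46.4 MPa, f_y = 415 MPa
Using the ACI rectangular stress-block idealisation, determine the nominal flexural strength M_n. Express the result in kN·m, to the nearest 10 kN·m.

A_s = 7 × 1018 = 7126 mm².
T = A_s f_y = 7126 × 415 = 2957290 N = 2957.29 kN.
From C = T: a = T/(0.85 f'_c b) = 2957290/(0.85 × 46.4 × 515) = 145.60 mm.
M_n = T(d − a/2) = 2957.29 kN × (655 − 72.8) mm = 1721.73 kN·m.

M_n ≈ 1720 kN·m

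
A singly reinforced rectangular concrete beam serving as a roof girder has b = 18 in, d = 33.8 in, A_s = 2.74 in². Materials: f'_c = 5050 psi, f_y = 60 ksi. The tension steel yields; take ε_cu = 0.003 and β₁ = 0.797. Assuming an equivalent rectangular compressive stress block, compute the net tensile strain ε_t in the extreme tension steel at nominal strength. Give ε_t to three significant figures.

a = A_s f_y/(0.85 f'_c b) = 2.128 in.
β₁ = 0.797, so c = a/β₁ = 2.128/0.797 = 2.670 in.
From the linear strain diagram with ε_cu = 0.003: ε_t = 0.003 (d − c)/c = 0.003 × (33.8 − 2.670)/2.670 = 0.0350.
Since ε_t ≥ 0.005, the section is tension-controlled.

ε_t ≈ 0.0350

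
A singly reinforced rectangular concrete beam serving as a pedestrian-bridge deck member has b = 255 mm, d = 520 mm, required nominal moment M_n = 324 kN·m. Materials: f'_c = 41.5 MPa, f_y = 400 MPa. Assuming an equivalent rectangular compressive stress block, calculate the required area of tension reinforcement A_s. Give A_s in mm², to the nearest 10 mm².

A_s ≈ 1680 mm²

With M_n = 0.85 f'_c a b (d − a/2), solve the quadratic for a:
a = d − √(d² − 2M_n/(0.85 f'_c b)) = 520 − √(520² − 2 × 324×10⁶/(0.85 × 41.5 × 255)) = 74.62 mm.
A_s = 0.85 f'_c a b / f_y = 0.85 × 41.5 × 74.62 × 255 / 400 = 1678.0 mm².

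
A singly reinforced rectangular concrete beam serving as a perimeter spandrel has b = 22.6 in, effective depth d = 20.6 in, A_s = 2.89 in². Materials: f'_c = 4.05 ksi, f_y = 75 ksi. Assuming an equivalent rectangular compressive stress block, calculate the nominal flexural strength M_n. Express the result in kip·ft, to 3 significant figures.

M_n ≈ 347 kip·ft

T = A_s f_y = 2.89 × 75 = 216.75 kips.
a = T/(0.85 f'_c b) = 216.75/(0.85 × 4.05 × 22.6) = 2.786 in.
M_n = T(d − a/2) = 216.75 × (20.6 − 1.393) = 4163.1 kip·in = 4163.1/12 = 346.93 kip·ft.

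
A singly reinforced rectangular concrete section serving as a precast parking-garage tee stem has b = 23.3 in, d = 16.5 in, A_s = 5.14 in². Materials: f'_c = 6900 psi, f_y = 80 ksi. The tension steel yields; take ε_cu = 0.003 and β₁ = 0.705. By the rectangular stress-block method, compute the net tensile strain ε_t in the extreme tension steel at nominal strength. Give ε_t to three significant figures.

a = A_s f_y/(0.85 f'_c b) = 3.009 in.
β₁ = 0.705, so c = a/β₁ = 3.009/0.705 = 4.268 in.
From the linear strain diagram with ε_cu = 0.003: ε_t = 0.003 (d − c)/c = 0.003 × (16.5 − 4.268)/4.268 = 0.00860.
Since ε_t ≥ 0.005, the section is tension-controlled.

ε_t ≈ 0.00860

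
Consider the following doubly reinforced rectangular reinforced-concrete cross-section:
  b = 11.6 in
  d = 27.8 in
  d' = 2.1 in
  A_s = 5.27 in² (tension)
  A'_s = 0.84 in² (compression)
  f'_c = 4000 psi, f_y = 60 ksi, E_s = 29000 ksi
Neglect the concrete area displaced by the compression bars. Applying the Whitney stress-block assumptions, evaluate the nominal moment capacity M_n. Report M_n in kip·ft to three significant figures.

M_n ≈ 649 kip·ft

Assume both steels yield.
a = (A_s − A'_s) f_y/(0.85 f'_c b) = (5.27 − 0.84) × 60/(0.85 × 4 × 11.6) = 6.739 in.
c = a/β₁ = 6.739/0.85 = 7.928 in; ε'_s = 0.003(c − d')/c = 0.0022 ≥ ε_y = 0.0021, so the compression steel yields.
M_n = (A_s − A'_s) f_y (d − a/2) + A'_s f_y (d − d') = 265.8 × (27.8 − 3.3695) + 50.4 × (27.8 − 2.1) = 6493.6 + 1295.3 = 7788.9 kip·in = 7788.9/12 = 649.08 kip·ft.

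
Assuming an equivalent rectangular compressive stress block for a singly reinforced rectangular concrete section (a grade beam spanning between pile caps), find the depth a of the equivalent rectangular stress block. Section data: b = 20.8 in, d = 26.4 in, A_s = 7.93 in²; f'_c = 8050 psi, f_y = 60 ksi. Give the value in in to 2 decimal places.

a ≈ 3.34 in

T = A_s f_y = 7.93 × 60 = 475.8 kips.
a = T/(0.85 f'_c b) = 475.8/(0.85 × 8.05 × 20.8) = 3.34 in.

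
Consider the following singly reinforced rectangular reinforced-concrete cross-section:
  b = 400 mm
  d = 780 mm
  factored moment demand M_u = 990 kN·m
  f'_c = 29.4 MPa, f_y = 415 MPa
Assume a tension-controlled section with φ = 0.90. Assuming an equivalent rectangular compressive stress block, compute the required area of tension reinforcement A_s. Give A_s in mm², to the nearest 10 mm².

A_s ≈ 3780 mm²

M_n = M_u/φ = 990/0.90 = 1100 kN·m.
With M_n = 0.85 f'_c a b (d − a/2), solve the quadratic for a:
a = d − √(d² − 2M_n/(0.85 f'_c b)) = 780 − √(780² − 2 × 1100×10⁶/(0.85 × 29.4 × 400)) = 156.85 mm.
A_s = 0.85 f'_c a b / f_y = 0.85 × 29.4 × 156.85 × 400 / 415 = 3778.0 mm².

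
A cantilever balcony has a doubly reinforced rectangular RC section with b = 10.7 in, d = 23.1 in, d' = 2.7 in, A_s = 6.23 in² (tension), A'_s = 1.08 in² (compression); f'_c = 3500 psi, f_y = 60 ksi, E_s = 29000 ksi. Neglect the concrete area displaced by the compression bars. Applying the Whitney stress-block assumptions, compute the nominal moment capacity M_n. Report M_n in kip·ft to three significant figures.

M_n ≈ 580 kip·ft

Assume both steels yield.
a = (A_s − A'_s) f_y/(0.85 f'_c b) = (6.23 − 1.08) × 60/(0.85 × 3.5 × 10.7) = 9.707 in.
c = a/β₁ = 9.707/0.85 = 11.420 in; ε'_s = 0.003(c − d')/c = 0.0023 ≥ ε_y = 0.0021, so the compression steel yields.
M_n = (A_s − A'_s) f_y (d − a/2) + A'_s f_y (d − d') = 309 × (23.1 − 4.8535) + 64.8 × (23.1 − 2.7) = 5638.2 + 1321.9 = 6960.1 kip·in = 6960.1/12 = 580.01 kip·ft.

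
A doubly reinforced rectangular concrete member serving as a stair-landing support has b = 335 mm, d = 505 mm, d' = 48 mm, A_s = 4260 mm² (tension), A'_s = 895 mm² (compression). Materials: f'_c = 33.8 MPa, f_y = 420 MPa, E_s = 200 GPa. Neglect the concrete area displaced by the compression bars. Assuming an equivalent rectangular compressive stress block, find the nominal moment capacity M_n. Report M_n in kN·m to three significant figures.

M_n ≈ 782 kN·m

Assume both tension and compression steel yield.
Net tension couple steel: A_s − A'_s = 3365 mm².
a = (A_s − A'_s) f_y / (0.85 f'_c b) = 1413300/(0.85 × 33.8 × 335) = 146.84 mm.
c = a/β₁ = 146.84/0.809 = 181.51 mm; ε'_s = 0.003(c − d')/c = 0.0022 ≥ f_y/E_s = 0.0021, so compression steel does yield.
M_n = (A_s − A'_s) f_y (d − a/2) + A'_s f_y (d − d') = [1413300 × (505 − 73.42) + 375900 × (505 − 48)] × 10⁻⁶ = 609.95 + 171.79 = 781.74 kN·m.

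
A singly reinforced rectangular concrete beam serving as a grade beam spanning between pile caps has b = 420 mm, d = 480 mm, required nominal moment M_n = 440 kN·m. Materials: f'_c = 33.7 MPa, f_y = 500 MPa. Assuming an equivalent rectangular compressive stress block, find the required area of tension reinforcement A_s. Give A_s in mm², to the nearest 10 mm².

A_s ≈ 2010 mm²

With M_n = 0.85 f'_c a b (d − a/2), solve the quadratic for a:
a = d − √(d² − 2M_n/(0.85 f'_c b)) = 480 − √(480² − 2 × 440×10⁶/(0.85 × 33.7 × 420)) = 83.45 mm.
A_s = 0.85 f'_c a b / f_y = 0.85 × 33.7 × 83.45 × 420 / 500 = 2008.0 mm².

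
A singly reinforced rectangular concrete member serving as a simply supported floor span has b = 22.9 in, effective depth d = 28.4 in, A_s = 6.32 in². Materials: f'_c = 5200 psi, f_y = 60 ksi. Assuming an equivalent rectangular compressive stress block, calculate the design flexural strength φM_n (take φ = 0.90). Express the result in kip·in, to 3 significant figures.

T = A_s f_y = 6.32 × 60 = 379.2 kips.
a = T/(0.85 f'_c b) = 379.2/(0.85 × 5.2 × 22.9) = 3.746 in.
M_n = T(d − a/2) = 379.2 × (28.4 − 1.873) = 10059.0 kip·in.
φM_n = 0.90 × 10059.0 = 9053.1 kip·in.

φM_n ≈ 9050 kip·in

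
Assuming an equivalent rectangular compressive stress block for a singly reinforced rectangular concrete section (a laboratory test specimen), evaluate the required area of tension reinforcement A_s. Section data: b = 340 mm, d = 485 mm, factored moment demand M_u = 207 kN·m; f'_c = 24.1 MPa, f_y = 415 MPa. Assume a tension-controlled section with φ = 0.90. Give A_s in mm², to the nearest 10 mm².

A_s ≈ 1240 mm²

M_n = M_u/φ = 207/0.90 = 230 kN·m.
With M_n = 0.85 f'_c a b (d − a/2), solve the quadratic for a:
a = d − √(d² − 2M_n/(0.85 f'_c b)) = 485 − √(485² − 2 × 230×10⁶/(0.85 × 24.1 × 340)) = 73.69 mm.
A_s = 0.85 f'_c a b / f_y = 0.85 × 24.1 × 73.69 × 340 / 415 = 1236.7 mm².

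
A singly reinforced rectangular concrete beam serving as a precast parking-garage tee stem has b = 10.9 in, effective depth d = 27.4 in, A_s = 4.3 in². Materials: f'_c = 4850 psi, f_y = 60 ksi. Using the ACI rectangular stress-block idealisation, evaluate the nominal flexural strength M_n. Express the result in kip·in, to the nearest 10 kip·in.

T = A_s f_y = 4.3 × 60 = 258 kips.
a = T/(0.85 f'_c b) = 258/(0.85 × 4.85 × 10.9) = 5.742 in.
M_n = T(d − a/2) = 258 × (27.4 − 2.871) = 6328.5 kip·in.

M_n ≈ 6330 kip·in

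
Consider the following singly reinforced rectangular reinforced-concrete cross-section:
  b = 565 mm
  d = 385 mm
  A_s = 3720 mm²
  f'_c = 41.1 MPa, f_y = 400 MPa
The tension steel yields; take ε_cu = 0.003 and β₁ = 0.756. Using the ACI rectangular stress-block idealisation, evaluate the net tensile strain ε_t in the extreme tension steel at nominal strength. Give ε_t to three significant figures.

a = A_s f_y/(0.85 f'_c b) = 75.39 mm.
β₁ = 0.756, so c = a/β₁ = 75.39/0.756 = 99.72 mm.
From the linear strain diagram with ε_cu = 0.003: ε_t = 0.003 (d − c)/c = 0.003 × (385 − 99.72)/99.72 = 0.00858.
Since ε_t ≥ 0.005, the section is tension-controlled.

ε_t ≈ 0.00858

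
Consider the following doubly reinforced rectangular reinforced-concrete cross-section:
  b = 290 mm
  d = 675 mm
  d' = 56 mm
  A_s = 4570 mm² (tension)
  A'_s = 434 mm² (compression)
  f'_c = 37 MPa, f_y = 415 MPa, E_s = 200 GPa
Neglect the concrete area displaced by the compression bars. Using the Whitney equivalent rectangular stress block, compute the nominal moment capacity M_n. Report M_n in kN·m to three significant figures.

Assume both tension and compression steel yield.
Net tension couple steel: A_s − A'_s = 4136 mm².
a = (A_s − A'_s) f_y / (0.85 f'_c b) = 1716440/(0.85 × 37 × 290) = 188.20 mm.
c = a/β₁ = 188.20/0.786 = 239.44 mm; ε'_s = 0.003(c − d')/c = 0.0023 ≥ f_y/E_s = 0.0021, so compression steel does yield.
M_n = (A_s − A'_s) f_y (d − a/2) + A'_s f_y (d − d') = [1716440 × (675 − 94.1) + 180110 × (675 − 56)] × 10⁻⁶ = 997.08 + 111.49 = 1108.57 kN·m.

M_n ≈ 1110 kN·m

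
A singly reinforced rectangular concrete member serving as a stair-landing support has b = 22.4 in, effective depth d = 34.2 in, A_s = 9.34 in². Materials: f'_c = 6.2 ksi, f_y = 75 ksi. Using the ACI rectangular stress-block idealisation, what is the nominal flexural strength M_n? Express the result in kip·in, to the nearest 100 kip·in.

T = A_s f_y = 9.34 × 75 = 700.5 kips.
a = T/(0.85 f'_c b) = 700.5/(0.85 × 6.2 × 22.4) = 5.934 in.
M_n = T(d − a/2) = 700.5 × (34.2 − 2.967) = 21878.7 kip·in.

M_n ≈ 21900 kip·in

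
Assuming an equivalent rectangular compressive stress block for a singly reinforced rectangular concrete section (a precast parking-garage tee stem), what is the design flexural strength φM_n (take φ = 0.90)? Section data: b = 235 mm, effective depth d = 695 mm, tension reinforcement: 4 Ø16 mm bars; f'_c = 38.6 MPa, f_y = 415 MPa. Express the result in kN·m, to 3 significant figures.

φM_n ≈ 202 kN·m

A_s = 4 × 201 = 804 mm².
T = A_s f_y = 804 × 415 = 333660 N = 333.66 kN.
From C = T: a = T/(0.85 f'_c b) = 333660/(0.85 × 38.6 × 235) = 43.27 mm.
M_n = T(d − a/2) = 333.66 kN × (695 − 21.635) mm = 224.67 kN·m.
φM_n = 0.90 × 224.67 = 202.20 kN·m.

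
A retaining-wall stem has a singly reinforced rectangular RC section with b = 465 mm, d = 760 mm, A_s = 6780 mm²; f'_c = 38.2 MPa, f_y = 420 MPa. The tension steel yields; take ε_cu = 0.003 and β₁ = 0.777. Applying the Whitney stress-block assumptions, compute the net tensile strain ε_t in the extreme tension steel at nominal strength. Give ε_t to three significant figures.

a = A_s f_y/(0.85 f'_c b) = 188.60 mm.
β₁ = 0.777, so c = a/β₁ = 188.60/0.777 = 242.73 mm.
From the linear strain diagram with ε_cu = 0.003: ε_t = 0.003 (d − c)/c = 0.003 × (760 − 242.73)/242.73 = 0.00639.
Since ε_t ≥ 0.005, the section is tension-controlled.

ε_t ≈ 0.00639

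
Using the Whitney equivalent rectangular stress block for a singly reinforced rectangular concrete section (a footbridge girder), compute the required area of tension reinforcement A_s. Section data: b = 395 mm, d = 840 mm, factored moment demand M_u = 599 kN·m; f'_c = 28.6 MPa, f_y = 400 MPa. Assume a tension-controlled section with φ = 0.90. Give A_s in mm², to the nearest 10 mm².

A_s ≈ 2090 mm²

M_n = M_u/φ = 599/0.90 = 665.556 kN·m.
With M_n = 0.85 f'_c a b (d − a/2), solve the quadratic for a:
a = d − √(d² − 2M_n/(0.85 f'_c b)) = 840 − √(840² − 2 × 665.556×10⁶/(0.85 × 28.6 × 395)) = 87.02 mm.
A_s = 0.85 f'_c a b / f_y = 0.85 × 28.6 × 87.02 × 395 / 400 = 2089.0 mm².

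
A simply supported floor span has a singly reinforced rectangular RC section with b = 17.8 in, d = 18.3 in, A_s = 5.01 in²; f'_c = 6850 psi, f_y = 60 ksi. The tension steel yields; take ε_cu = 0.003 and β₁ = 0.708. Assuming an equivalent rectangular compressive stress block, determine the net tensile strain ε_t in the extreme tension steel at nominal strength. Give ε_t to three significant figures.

a = A_s f_y/(0.85 f'_c b) = 2.900 in.
β₁ = 0.708, so c = a/β₁ = 2.900/0.708 = 4.096 in.
From the linear strain diagram with ε_cu = 0.003: ε_t = 0.003 (d − c)/c = 0.003 × (18.3 − 4.096)/4.096 = 0.0104.
Since ε_t ≥ 0.005, the section is tension-controlled.

ε_t ≈ 0.0104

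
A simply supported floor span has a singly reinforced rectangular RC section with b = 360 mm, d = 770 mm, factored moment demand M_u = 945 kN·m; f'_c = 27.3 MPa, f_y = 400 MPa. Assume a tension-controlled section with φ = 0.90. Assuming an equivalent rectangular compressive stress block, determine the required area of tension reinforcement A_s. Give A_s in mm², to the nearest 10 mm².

A_s ≈ 3880 mm²

M_n = M_u/φ = 945/0.90 = 1050 kN·m.
With M_n = 0.85 f'_c a b (d − a/2), solve the quadratic for a:
a = d − √(d² − 2M_n/(0.85 f'_c b)) = 770 − √(770² − 2 × 1050×10⁶/(0.85 × 27.3 × 360)) = 185.61 mm.
A_s = 0.85 f'_c a b / f_y = 0.85 × 27.3 × 185.61 × 360 / 400 = 3876.4 mm².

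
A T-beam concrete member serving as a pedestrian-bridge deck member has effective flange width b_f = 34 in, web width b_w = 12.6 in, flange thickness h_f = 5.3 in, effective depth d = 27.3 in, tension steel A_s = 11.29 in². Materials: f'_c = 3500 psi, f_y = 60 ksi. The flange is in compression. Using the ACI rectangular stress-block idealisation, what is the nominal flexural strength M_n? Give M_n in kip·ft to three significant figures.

M_n ≈ 1340 kip·ft

Tension: T = A_s f_y = 11.29 × 60 = 677.4 kips.
Try a within the flange: a = T/(0.85 f'_c b_f) = 677.4/(0.85 × 3.5 × 34) = 6.697 in.
a = 6.697 > h_f = 5.3 in: the block extends into the web. Split into flange-overhang and web parts.
C_f = 0.85 f'_c (b_f − b_w) h_f = 0.85 × 3.5 × (34 − 12.6) × 5.3 = 337.4 kips.
Remaining web compression depth: a_w = (T − C_f)/(0.85 f'_c b_w) = (677.4 − 337.4)/(0.85 × 3.5 × 12.6) = 9.070 in.
M_n = C_f(d − h_f/2) + (T − C_f)(d − a_w/2) = 337.4 × (27.3 − 2.65) + 340 × (27.3 − 4.535) = 8316.9 + 7740.1 = 16057.0 kip·in.
M_n = 16057.0/12 = 1338.08 kip·ft.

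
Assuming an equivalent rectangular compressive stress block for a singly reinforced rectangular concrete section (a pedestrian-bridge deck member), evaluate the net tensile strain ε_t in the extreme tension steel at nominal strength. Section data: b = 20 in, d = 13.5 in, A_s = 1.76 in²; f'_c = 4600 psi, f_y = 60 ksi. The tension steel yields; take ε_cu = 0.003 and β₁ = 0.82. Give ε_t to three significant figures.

ε_t ≈ 0.0216

a = A_s f_y/(0.85 f'_c b) = 1.350 in.
β₁ = 0.82, so c = a/β₁ = 1.350/0.82 = 1.646 in.
From the linear strain diagram with ε_cu = 0.003: ε_t = 0.003 (d − c)/c = 0.003 × (13.5 − 1.646)/1.646 = 0.0216.
Since ε_t ≥ 0.005, the section is tension-controlled.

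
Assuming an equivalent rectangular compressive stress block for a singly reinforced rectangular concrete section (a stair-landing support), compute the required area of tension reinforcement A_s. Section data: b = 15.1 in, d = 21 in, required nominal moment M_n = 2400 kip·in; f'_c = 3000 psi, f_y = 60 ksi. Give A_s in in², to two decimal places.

A_s ≈ 2.06 in²

From M_n = 0.85 f'_c a b (d − a/2):
a = d − √(d² − 2M_n/(0.85 f'_c b)) = 21 − √(21² − 2 × 2400/(0.85 × 3 × 15.1)) = 3.214 in.
A_s = 0.85 f'_c a b / f_y = 0.85 × 3 × 3.214 × 15.1 / 60 = 2.063 in².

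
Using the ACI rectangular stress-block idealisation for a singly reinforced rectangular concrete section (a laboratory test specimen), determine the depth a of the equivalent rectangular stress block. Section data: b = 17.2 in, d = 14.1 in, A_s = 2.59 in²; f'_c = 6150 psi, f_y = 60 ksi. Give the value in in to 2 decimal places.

T = A_s f_y = 2.59 × 60 = 155.4 kips.
a = T/(0.85 f'_c b) = 155.4/(0.85 × 6.15 × 17.2) = 1.73 in.

a ≈ 1.73 in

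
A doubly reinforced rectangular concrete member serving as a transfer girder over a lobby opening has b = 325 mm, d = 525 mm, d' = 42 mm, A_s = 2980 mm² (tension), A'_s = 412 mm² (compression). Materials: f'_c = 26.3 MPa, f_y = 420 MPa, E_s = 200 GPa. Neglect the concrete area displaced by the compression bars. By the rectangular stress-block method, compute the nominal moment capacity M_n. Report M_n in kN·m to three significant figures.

Assume both tension and compression steel yield.
Net tension couple steel: A_s − A'_s = 2568 mm².
a = (A_s − A'_s) f_y / (0.85 f'_c b) = 1078560/(0.85 × 26.3 × 325) = 148.45 mm.
c = a/β₁ = 148.45/0.85 = 174.65 mm; ε'_s = 0.003(c − d')/c = 0.0023 ≥ f_y/E_s = 0.0021, so compression steel does yield.
M_n = (A_s − A'_s) f_y (d − a/2) + A'_s f_y (d − d') = [1078560 × (525 − 74.225) + 173040 × (525 − 42)] × 10⁻⁶ = 486.19 + 83.58 = 569.77 kN·m.

M_n ≈ 570 kN·m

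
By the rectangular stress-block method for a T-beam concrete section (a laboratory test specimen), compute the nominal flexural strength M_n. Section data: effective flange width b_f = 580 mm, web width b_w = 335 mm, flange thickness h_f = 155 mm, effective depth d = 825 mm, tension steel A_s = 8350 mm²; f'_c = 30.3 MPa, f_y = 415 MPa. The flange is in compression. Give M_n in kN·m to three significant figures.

M_n ≈ 2420 kN·m

Tension: T = A_s f_y = 8350 × 415 = 3465250 N.
Try a within the flange: a = T/(0.85 f'_c b_f) = 3465250/(0.85 × 30.3 × 580) = 231.98 mm.
a = 231.98 > h_f = 155 mm: the block extends into the web. Split into flange-overhang and web parts.
C_f = 0.85 f'_c (b_f − b_w) h_f = 0.85 × 30.3 × (580 − 335) × 155 = 978046 N.
Remaining web compression depth: a_w = (T − C_f)/(0.85 f'_c b_w) = (3465250 − 978046)/(0.85 × 30.3 × 335) = 288.27 mm.
M_n = C_f(d − h_f/2) + (T − C_f)(d − a_w/2) = 978046 × (825 − 77.5) + 2487204 × (825 − 144.135) = 731.09 + 1693.45 = 2424.54 × 10⁶ N·mm.
M_n = 2424.54 kN·m.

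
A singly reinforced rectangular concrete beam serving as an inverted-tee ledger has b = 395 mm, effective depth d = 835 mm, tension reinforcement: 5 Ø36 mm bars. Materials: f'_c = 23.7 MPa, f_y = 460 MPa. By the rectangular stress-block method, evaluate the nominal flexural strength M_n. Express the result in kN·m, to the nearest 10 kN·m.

A_s = 5 × 1018 = 5090 mm².
T = A_s f_y = 5090 × 460 = 2341400 N = 2341.4 kN.
From C = T: a = T/(0.85 f'_c b) = 2341400/(0.85 × 23.7 × 395) = 294.25 mm.
M_n = T(d − a/2) = 2341.4 kN × (835 − 147.125) mm = 1610.59 kN·m.

M_n ≈ 1610 kN·m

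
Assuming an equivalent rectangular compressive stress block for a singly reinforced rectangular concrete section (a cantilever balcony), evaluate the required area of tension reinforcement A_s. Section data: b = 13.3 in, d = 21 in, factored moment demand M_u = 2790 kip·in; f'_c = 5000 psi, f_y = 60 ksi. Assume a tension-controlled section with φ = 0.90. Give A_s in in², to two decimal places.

A_s ≈ 2.64 in²

M_n = M_u/φ = 2790/0.90 = 3100 kip·in.
From M_n = 0.85 f'_c a b (d − a/2):
a = d − √(d² − 2M_n/(0.85 f'_c b)) = 21 − √(21² − 2 × 3100/(0.85 × 5 × 13.3)) = 2.798 in.
A_s = 0.85 f'_c a b / f_y = 0.85 × 5 × 2.798 × 13.3 / 60 = 2.636 in².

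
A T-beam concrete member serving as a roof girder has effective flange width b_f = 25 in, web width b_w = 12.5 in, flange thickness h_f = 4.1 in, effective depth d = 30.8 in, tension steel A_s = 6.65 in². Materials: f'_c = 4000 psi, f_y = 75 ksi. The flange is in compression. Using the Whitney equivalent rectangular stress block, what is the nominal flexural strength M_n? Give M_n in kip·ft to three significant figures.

Tension: T = A_s f_y = 6.65 × 75 = 498.75 kips.
Try a within the flange: a = T/(0.85 f'_c b_f) = 498.75/(0.85 × 4 × 25) = 5.868 in.
a = 5.868 > h_f = 4.1 in: the block extends into the web. Split into flange-overhang and web parts.
C_f = 0.85 f'_c (b_f − b_w) h_f = 0.85 × 4 × (25 − 12.5) × 4.1 = 174.3 kips.
Remaining web compression depth: a_w = (T − C_f)/(0.85 f'_c b_w) = (498.75 − 174.3)/(0.85 × 4 × 12.5) = 7.634 in.
M_n = C_f(d − h_f/2) + (T − C_f)(d − a_w/2) = 174.3 × (30.8 − 2.05) + 324.45 × (30.8 − 3.817) = 5011.1 + 8754.6 = 13765.7 kip·in.
M_n = 13765.7/12 = 1147.14 kip·ft.

M_n ≈ 1150 kip·ft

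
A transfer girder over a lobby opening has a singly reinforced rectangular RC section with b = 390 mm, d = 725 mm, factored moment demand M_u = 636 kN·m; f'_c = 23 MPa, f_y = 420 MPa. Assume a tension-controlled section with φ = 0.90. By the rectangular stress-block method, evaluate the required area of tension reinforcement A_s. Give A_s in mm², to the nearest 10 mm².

M_n = M_u/φ = 636/0.90 = 706.667 kN·m.
With M_n = 0.85 f'_c a b (d − a/2), solve the quadratic for a:
a = d − √(d² − 2M_n/(0.85 f'_c b)) = 725 − √(725² − 2 × 706.667×10⁶/(0.85 × 23 × 390)) = 141.68 mm.
A_s = 0.85 f'_c a b / f_y = 0.85 × 23 × 141.68 × 390 / 420 = 2572.0 mm².

A_s ≈ 2570 mm²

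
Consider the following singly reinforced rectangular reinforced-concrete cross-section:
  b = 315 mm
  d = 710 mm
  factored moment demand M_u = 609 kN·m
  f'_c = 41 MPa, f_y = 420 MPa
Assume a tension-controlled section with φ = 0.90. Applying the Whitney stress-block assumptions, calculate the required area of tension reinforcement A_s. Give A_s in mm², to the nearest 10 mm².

A_s ≈ 2430 mm²

M_n = M_u/φ = 609/0.90 = 676.667 kN·m.
With M_n = 0.85 f'_c a b (d − a/2), solve the quadratic for a:
a = d − √(d² − 2M_n/(0.85 f'_c b)) = 710 − √(710² − 2 × 676.667×10⁶/(0.85 × 41 × 315)) = 92.89 mm.
A_s = 0.85 f'_c a b / f_y = 0.85 × 41 × 92.89 × 315 / 420 = 2427.9 mm².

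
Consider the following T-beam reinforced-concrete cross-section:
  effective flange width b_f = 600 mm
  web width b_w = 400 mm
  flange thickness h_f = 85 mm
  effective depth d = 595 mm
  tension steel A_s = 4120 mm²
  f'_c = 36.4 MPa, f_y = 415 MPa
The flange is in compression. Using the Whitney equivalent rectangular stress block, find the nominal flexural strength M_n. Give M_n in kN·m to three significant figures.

Tension: T = A_s f_y = 4120 × 415 = 1709800 N.
Try a within the flange: a = T/(0.85 f'_c b_f) = 1709800/(0.85 × 36.4 × 600) = 92.10 mm.
a = 92.10 > h_f = 85 mm: the block extends into the web. Split into flange-overhang and web parts.
C_f = 0.85 f'_c (b_f − b_w) h_f = 0.85 × 36.4 × (600 − 400) × 85 = 525980 N.
Remaining web compression depth: a_w = (T − C_f)/(0.85 f'_c b_w) = (1709800 − 525980)/(0.85 × 36.4 × 400) = 95.65 mm.
M_n = C_f(d − h_f/2) + (T − C_f)(d − a_w/2) = 525980 × (595 − 42.5) + 1183820 × (595 − 47.825) = 290.60 + 647.76 = 938.36 × 10⁶ N·mm.
M_n = 938.36 kN·m.

M_n ≈ 938 kN·m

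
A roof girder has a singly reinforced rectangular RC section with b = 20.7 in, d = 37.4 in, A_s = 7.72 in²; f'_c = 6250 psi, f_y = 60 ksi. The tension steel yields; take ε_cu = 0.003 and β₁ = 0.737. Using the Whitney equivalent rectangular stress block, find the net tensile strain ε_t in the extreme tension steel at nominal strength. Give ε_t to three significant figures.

ε_t ≈ 0.0166

a = A_s f_y/(0.85 f'_c b) = 4.212 in.
β₁ = 0.737, so c = a/β₁ = 4.212/0.737 = 5.715 in.
From the linear strain diagram with ε_cu = 0.003: ε_t = 0.003 (d − c)/c = 0.003 × (37.4 − 5.715)/5.715 = 0.0166.
Since ε_t ≥ 0.005, the section is tension-controlled.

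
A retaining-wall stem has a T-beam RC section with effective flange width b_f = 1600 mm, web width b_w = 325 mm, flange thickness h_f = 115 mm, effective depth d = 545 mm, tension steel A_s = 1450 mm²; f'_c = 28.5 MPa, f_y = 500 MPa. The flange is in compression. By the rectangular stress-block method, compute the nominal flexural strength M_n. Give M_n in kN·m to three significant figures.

Tension: T = A_s f_y = 1450 × 500 = 725000 N.
Try a within the flange: a = T/(0.85 f'_c b_f) = 725000/(0.85 × 28.5 × 1600) = 18.70 mm.
Since a = 18.70 ≤ h_f = 115 mm, the stress block lies entirely in the flange; analyse as a rectangular beam of width b_f.
M_n = T(d − a/2) = 725000 × (545 − 9.35) = 388.35 × 10⁶ N·mm.
M_n = 388.35 kN·m.

M_n ≈ 388 kN·m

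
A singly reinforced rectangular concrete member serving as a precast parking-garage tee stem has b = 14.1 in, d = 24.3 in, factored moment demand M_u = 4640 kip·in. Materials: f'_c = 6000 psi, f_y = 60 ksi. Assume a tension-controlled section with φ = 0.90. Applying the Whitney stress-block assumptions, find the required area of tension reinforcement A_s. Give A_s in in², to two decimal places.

M_n = M_u/φ = 4640/0.90 = 5155.56 kip·in.
From M_n = 0.85 f'_c a b (d − a/2):
a = d − √(d² − 2M_n/(0.85 f'_c b)) = 24.3 − √(24.3² − 2 × 5155.56/(0.85 × 6 × 14.1)) = 3.155 in.
A_s = 0.85 f'_c a b / f_y = 0.85 × 6 × 3.155 × 14.1 / 60 = 3.781 in².

A_s ≈ 3.78 in²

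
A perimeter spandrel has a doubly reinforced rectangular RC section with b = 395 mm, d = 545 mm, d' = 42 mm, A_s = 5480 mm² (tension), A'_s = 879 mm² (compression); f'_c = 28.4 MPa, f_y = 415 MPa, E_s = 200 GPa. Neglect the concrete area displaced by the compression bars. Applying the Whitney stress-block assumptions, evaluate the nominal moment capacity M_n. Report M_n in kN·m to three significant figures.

M_n ≈ 1030 kN·m

Assume both tension and compression steel yield.
Net tension couple steel: A_s − A'_s = 4601 mm².
a = (A_s − A'_s) f_y / (0.85 f'_c b) = 1909415/(0.85 × 28.4 × 395) = 200.25 mm.
c = a/β₁ = 200.25/0.847 = 236.42 mm; ε'_s = 0.003(c − d')/c = 0.0025 ≥ f_y/E_s = 0.0021, so compression steel does yield.
M_n = (A_s − A'_s) f_y (d − a/2) + A'_s f_y (d − d') = [1909415 × (545 − 100.125) + 364785 × (545 − 42)] × 10⁻⁶ = 849.45 + 183.49 = 1032.94 kN·m.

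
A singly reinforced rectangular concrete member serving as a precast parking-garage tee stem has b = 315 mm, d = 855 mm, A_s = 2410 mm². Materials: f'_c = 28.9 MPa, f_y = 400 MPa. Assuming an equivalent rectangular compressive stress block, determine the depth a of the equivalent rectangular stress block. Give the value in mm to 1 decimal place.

a ≈ 124.6 mm

T = A_s f_y = 2410 × 400 = 964000 N = 964 kN.
Setting C = 0.85 f'_c a b equal to T: a = 964000/(0.85 × 28.9 × 315) = 124.6 mm.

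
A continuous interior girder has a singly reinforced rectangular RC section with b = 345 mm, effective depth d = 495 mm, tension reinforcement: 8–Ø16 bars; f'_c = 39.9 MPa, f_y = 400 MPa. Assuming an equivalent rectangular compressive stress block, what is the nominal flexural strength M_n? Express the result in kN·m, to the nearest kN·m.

M_n ≈ 301 kN·m

A_s = 8 × 201 = 1608 mm².
T = A_s f_y = 1608 × 400 = 643200 N = 643.2 kN.
From C = T: a = T/(0.85 f'_c b) = 643200/(0.85 × 39.9 × 345) = 54.97 mm.
M_n = T(d − a/2) = 643.2 kN × (495 − 27.485) mm = 300.71 kN·m.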